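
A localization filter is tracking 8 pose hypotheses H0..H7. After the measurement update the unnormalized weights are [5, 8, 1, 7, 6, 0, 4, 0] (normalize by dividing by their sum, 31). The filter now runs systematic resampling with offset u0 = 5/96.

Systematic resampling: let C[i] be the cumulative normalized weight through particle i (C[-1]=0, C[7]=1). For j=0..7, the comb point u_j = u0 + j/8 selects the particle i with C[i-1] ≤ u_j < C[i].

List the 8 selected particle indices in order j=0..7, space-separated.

0 1 1 2 3 3 4 6

C = [5/31, 13/31, 14/31, 21/31, 27/31, 27/31, 1, 1]
j=0: u_0=5/96 ∈ [0, 5/31) → index 0
j=1: u_1=17/96 ∈ [5/31, 13/31) → index 1
j=2: u_2=29/96 ∈ [5/31, 13/31) → index 1
j=3: u_3=41/96 ∈ [13/31, 14/31) → index 2
j=4: u_4=53/96 ∈ [14/31, 21/31) → index 3
j=5: u_5=65/96 ∈ [14/31, 21/31) → index 3
j=6: u_6=77/96 ∈ [21/31, 27/31) → index 4
j=7: u_7=89/96 ∈ [27/31, 1) → index 6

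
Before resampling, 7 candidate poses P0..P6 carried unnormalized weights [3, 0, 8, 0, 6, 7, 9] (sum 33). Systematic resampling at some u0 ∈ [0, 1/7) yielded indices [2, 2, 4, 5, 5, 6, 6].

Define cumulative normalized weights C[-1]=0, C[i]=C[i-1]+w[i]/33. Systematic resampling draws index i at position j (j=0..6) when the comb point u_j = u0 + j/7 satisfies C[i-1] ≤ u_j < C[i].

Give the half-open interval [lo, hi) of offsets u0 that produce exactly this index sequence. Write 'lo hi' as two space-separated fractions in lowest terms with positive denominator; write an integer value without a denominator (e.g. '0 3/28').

1/11 1/7

C = [1/11, 1/11, 1/3, 1/3, 17/33, 8/11, 1]
j=0 picked index 2: u0 ∈ [1/11, 1/3)
j=1 picked index 2: u0 ∈ [-4/77, 4/21)
j=2 picked index 4: u0 ∈ [1/21, 53/231)
j=3 picked index 5: u0 ∈ [20/231, 23/77)
j=4 picked index 5: u0 ∈ [-13/231, 12/77)
j=5 picked index 6: u0 ∈ [1/77, 2/7)
j=6 picked index 6: u0 ∈ [-10/77, 1/7)
intersection: [1/11, 1/7)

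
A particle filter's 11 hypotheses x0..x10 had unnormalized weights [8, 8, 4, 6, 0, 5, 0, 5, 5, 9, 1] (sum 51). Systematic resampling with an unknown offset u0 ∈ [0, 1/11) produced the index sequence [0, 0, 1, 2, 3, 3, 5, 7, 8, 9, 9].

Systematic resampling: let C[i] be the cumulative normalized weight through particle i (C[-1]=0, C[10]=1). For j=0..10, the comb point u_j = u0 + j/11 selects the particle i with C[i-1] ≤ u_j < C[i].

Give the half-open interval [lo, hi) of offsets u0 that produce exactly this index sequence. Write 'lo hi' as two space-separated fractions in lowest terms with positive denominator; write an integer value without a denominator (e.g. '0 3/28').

C = [8/51, 16/51, 20/51, 26/51, 26/51, 31/51, 31/51, 12/17, 41/51, 50/51, 1]
j=0 picked index 0: u0 ∈ [0, 8/51)
j=1 picked index 0: u0 ∈ [-1/11, 37/561)
j=2 picked index 1: u0 ∈ [-14/561, 74/561)
j=3 picked index 2: u0 ∈ [23/561, 67/561)
j=4 picked index 3: u0 ∈ [16/561, 82/561)
j=5 picked index 3: u0 ∈ [-35/561, 31/561)
j=6 picked index 5: u0 ∈ [-20/561, 35/561)
j=7 picked index 7: u0 ∈ [-16/561, 13/187)
j=8 picked index 8: u0 ∈ [-4/187, 43/561)
j=9 picked index 9: u0 ∈ [-8/561, 91/561)
j=10 picked index 9: u0 ∈ [-59/561, 40/561)
intersection: [23/561, 31/561)

23/561 31/561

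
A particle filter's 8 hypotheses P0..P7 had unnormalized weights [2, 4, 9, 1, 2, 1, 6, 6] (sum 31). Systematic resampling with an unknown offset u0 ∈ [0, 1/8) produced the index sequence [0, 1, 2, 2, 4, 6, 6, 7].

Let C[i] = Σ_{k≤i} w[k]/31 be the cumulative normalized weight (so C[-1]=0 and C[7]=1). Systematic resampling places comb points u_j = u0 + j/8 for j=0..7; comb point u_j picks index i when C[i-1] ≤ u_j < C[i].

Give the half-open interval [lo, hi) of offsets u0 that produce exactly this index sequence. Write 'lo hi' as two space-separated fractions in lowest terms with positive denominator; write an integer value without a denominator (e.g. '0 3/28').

C = [2/31, 6/31, 15/31, 16/31, 18/31, 19/31, 25/31, 1]
j=0 picked index 0: u0 ∈ [0, 2/31)
j=1 picked index 1: u0 ∈ [-15/248, 17/248)
j=2 picked index 2: u0 ∈ [-7/124, 29/124)
j=3 picked index 2: u0 ∈ [-45/248, 27/248)
j=4 picked index 4: u0 ∈ [1/62, 5/62)
j=5 picked index 6: u0 ∈ [-3/248, 45/248)
j=6 picked index 6: u0 ∈ [-17/124, 7/124)
j=7 picked index 7: u0 ∈ [-17/248, 1/8)
intersection: [1/62, 7/124)

1/62 7/124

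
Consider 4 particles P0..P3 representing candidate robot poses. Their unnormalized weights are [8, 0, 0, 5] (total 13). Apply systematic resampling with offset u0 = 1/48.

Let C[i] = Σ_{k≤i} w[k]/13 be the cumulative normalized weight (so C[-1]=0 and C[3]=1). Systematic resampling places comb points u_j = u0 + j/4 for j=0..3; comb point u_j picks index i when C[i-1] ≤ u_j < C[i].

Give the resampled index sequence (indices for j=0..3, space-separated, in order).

0 0 0 3

C = [8/13, 8/13, 8/13, 1]
j=0: u_0=1/48 ∈ [0, 8/13) → index 0
j=1: u_1=13/48 ∈ [0, 8/13) → index 0
j=2: u_2=25/48 ∈ [0, 8/13) → index 0
j=3: u_3=37/48 ∈ [8/13, 1) → index 3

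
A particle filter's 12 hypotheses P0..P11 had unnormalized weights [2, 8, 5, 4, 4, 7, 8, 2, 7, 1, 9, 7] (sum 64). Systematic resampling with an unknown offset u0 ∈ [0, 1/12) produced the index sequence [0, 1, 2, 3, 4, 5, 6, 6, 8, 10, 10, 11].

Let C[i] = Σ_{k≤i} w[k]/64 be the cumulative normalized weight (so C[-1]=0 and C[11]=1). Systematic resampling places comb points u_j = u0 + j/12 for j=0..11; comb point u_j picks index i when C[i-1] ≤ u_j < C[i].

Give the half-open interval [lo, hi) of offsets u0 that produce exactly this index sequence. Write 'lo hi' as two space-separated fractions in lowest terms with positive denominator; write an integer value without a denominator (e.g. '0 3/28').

0 1/96

C = [1/32, 5/32, 15/64, 19/64, 23/64, 15/32, 19/32, 5/8, 47/64, 3/4, 57/64, 1]
j=0 picked index 0: u0 ∈ [0, 1/32)
j=1 picked index 1: u0 ∈ [-5/96, 7/96)
j=2 picked index 2: u0 ∈ [-1/96, 13/192)
j=3 picked index 3: u0 ∈ [-1/64, 3/64)
j=4 picked index 4: u0 ∈ [-7/192, 5/192)
j=5 picked index 5: u0 ∈ [-11/192, 5/96)
j=6 picked index 6: u0 ∈ [-1/32, 3/32)
j=7 picked index 6: u0 ∈ [-11/96, 1/96)
j=8 picked index 8: u0 ∈ [-1/24, 13/192)
j=9 picked index 10: u0 ∈ [0, 9/64)
j=10 picked index 10: u0 ∈ [-1/12, 11/192)
j=11 picked index 11: u0 ∈ [-5/192, 1/12)
intersection: [0, 1/96)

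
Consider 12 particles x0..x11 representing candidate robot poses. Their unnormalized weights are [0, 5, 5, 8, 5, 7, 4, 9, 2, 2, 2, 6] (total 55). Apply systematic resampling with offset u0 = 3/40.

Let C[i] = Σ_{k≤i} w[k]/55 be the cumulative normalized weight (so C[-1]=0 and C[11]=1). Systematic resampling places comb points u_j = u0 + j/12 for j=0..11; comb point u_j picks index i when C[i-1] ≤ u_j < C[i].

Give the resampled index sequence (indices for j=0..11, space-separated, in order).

1 2 3 3 4 5 6 7 7 9 11 11

C = [0, 1/11, 2/11, 18/55, 23/55, 6/11, 34/55, 43/55, 9/11, 47/55, 49/55, 1]
j=0: u_0=3/40 ∈ [0, 1/11) → index 1
j=1: u_1=19/120 ∈ [1/11, 2/11) → index 2
j=2: u_2=29/120 ∈ [2/11, 18/55) → index 3
j=3: u_3=13/40 ∈ [2/11, 18/55) → index 3
j=4: u_4=49/120 ∈ [18/55, 23/55) → index 4
j=5: u_5=59/120 ∈ [23/55, 6/11) → index 5
j=6: u_6=23/40 ∈ [6/11, 34/55) → index 6
j=7: u_7=79/120 ∈ [34/55, 43/55) → index 7
j=8: u_8=89/120 ∈ [34/55, 43/55) → index 7
j=9: u_9=33/40 ∈ [9/11, 47/55) → index 9
j=10: u_10=109/120 ∈ [49/55, 1) → index 11
j=11: u_11=119/120 ∈ [49/55, 1) → index 11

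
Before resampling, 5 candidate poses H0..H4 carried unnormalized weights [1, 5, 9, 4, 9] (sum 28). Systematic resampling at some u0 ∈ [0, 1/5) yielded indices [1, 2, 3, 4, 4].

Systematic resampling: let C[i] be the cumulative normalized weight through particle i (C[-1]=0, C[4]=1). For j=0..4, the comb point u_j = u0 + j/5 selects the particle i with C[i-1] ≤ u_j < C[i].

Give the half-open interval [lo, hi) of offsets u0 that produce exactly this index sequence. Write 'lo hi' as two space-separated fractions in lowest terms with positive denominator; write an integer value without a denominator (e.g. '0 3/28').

19/140 1/5

C = [1/28, 3/14, 15/28, 19/28, 1]
j=0 picked index 1: u0 ∈ [1/28, 3/14)
j=1 picked index 2: u0 ∈ [1/70, 47/140)
j=2 picked index 3: u0 ∈ [19/140, 39/140)
j=3 picked index 4: u0 ∈ [11/140, 2/5)
j=4 picked index 4: u0 ∈ [-17/140, 1/5)
intersection: [19/140, 1/5)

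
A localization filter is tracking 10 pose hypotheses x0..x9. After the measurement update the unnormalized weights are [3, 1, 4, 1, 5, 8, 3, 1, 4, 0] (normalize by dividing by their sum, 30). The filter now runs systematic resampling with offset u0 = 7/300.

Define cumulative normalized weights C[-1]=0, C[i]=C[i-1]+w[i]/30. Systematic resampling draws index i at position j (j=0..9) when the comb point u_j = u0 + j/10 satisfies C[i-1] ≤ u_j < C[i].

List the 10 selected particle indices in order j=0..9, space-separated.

0 1 2 4 4 5 5 5 6 8

C = [1/10, 2/15, 4/15, 3/10, 7/15, 11/15, 5/6, 13/15, 1, 1]
j=0: u_0=7/300 ∈ [0, 1/10) → index 0
j=1: u_1=37/300 ∈ [1/10, 2/15) → index 1
j=2: u_2=67/300 ∈ [2/15, 4/15) → index 2
j=3: u_3=97/300 ∈ [3/10, 7/15) → index 4
j=4: u_4=127/300 ∈ [3/10, 7/15) → index 4
j=5: u_5=157/300 ∈ [7/15, 11/15) → index 5
j=6: u_6=187/300 ∈ [7/15, 11/15) → index 5
j=7: u_7=217/300 ∈ [7/15, 11/15) → index 5
j=8: u_8=247/300 ∈ [11/15, 5/6) → index 6
j=9: u_9=277/300 ∈ [13/15, 1) → index 8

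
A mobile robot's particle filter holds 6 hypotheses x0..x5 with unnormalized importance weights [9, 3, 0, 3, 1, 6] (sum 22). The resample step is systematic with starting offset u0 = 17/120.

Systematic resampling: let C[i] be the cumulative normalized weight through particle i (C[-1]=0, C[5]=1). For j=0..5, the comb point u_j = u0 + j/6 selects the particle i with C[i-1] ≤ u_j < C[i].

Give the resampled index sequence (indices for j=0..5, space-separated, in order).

C = [9/22, 6/11, 6/11, 15/22, 8/11, 1]
j=0: u_0=17/120 ∈ [0, 9/22) → index 0
j=1: u_1=37/120 ∈ [0, 9/22) → index 0
j=2: u_2=19/40 ∈ [9/22, 6/11) → index 1
j=3: u_3=77/120 ∈ [6/11, 15/22) → index 3
j=4: u_4=97/120 ∈ [8/11, 1) → index 5
j=5: u_5=39/40 ∈ [8/11, 1) → index 5

0 0 1 3 5 5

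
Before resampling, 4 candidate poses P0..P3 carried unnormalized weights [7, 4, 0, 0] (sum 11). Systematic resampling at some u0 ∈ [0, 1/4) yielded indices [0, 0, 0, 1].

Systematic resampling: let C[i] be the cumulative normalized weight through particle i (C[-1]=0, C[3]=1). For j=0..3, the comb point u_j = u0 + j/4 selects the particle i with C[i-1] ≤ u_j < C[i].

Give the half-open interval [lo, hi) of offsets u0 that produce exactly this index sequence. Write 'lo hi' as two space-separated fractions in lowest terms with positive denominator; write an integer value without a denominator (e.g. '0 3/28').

C = [7/11, 1, 1, 1]
j=0 picked index 0: u0 ∈ [0, 7/11)
j=1 picked index 0: u0 ∈ [-1/4, 17/44)
j=2 picked index 0: u0 ∈ [-1/2, 3/22)
j=3 picked index 1: u0 ∈ [-5/44, 1/4)
intersection: [0, 3/22)

0 3/22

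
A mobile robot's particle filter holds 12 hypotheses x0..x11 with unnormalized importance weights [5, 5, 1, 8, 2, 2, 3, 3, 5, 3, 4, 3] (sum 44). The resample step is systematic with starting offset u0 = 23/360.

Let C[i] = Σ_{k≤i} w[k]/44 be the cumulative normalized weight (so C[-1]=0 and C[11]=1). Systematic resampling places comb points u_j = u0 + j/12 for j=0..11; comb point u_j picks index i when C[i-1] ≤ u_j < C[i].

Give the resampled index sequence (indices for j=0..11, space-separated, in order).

0 1 2 3 3 5 6 7 8 9 10 11

C = [5/44, 5/22, 1/4, 19/44, 21/44, 23/44, 13/22, 29/44, 17/22, 37/44, 41/44, 1]
j=0: u_0=23/360 ∈ [0, 5/44) → index 0
j=1: u_1=53/360 ∈ [5/44, 5/22) → index 1
j=2: u_2=83/360 ∈ [5/22, 1/4) → index 2
j=3: u_3=113/360 ∈ [1/4, 19/44) → index 3
j=4: u_4=143/360 ∈ [1/4, 19/44) → index 3
j=5: u_5=173/360 ∈ [21/44, 23/44) → index 5
j=6: u_6=203/360 ∈ [23/44, 13/22) → index 6
j=7: u_7=233/360 ∈ [13/22, 29/44) → index 7
j=8: u_8=263/360 ∈ [29/44, 17/22) → index 8
j=9: u_9=293/360 ∈ [17/22, 37/44) → index 9
j=10: u_10=323/360 ∈ [37/44, 41/44) → index 10
j=11: u_11=353/360 ∈ [41/44, 1) → index 11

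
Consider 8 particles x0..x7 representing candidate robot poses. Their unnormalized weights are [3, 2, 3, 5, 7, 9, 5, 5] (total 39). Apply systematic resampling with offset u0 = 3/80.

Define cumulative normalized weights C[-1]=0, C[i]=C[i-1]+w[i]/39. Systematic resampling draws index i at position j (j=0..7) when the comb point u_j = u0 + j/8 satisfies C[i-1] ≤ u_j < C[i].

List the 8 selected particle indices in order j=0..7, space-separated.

0 2 3 4 5 5 6 7

C = [1/13, 5/39, 8/39, 1/3, 20/39, 29/39, 34/39, 1]
j=0: u_0=3/80 ∈ [0, 1/13) → index 0
j=1: u_1=13/80 ∈ [5/39, 8/39) → index 2
j=2: u_2=23/80 ∈ [8/39, 1/3) → index 3
j=3: u_3=33/80 ∈ [1/3, 20/39) → index 4
j=4: u_4=43/80 ∈ [20/39, 29/39) → index 5
j=5: u_5=53/80 ∈ [20/39, 29/39) → index 5
j=6: u_6=63/80 ∈ [29/39, 34/39) → index 6
j=7: u_7=73/80 ∈ [34/39, 1) → index 7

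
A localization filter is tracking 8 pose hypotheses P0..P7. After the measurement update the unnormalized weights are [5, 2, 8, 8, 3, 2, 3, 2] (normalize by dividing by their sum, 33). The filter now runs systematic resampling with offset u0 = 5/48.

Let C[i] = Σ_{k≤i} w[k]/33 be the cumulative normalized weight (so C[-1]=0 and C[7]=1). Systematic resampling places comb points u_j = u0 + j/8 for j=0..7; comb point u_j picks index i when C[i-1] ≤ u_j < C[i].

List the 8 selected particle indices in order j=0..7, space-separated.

C = [5/33, 7/33, 5/11, 23/33, 26/33, 28/33, 31/33, 1]
j=0: u_0=5/48 ∈ [0, 5/33) → index 0
j=1: u_1=11/48 ∈ [7/33, 5/11) → index 2
j=2: u_2=17/48 ∈ [7/33, 5/11) → index 2
j=3: u_3=23/48 ∈ [5/11, 23/33) → index 3
j=4: u_4=29/48 ∈ [5/11, 23/33) → index 3
j=5: u_5=35/48 ∈ [23/33, 26/33) → index 4
j=6: u_6=41/48 ∈ [28/33, 31/33) → index 6
j=7: u_7=47/48 ∈ [31/33, 1) → index 7

0 2 2 3 3 4 6 7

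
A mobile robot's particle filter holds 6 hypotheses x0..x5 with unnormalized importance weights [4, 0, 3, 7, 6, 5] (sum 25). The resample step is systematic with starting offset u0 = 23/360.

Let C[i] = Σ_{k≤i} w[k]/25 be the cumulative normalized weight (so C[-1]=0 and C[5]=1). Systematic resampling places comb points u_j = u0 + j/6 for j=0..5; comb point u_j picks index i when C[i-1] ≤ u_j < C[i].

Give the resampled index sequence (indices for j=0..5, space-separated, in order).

C = [4/25, 4/25, 7/25, 14/25, 4/5, 1]
j=0: u_0=23/360 ∈ [0, 4/25) → index 0
j=1: u_1=83/360 ∈ [4/25, 7/25) → index 2
j=2: u_2=143/360 ∈ [7/25, 14/25) → index 3
j=3: u_3=203/360 ∈ [14/25, 4/5) → index 4
j=4: u_4=263/360 ∈ [14/25, 4/5) → index 4
j=5: u_5=323/360 ∈ [4/5, 1) → index 5

0 2 3 4 4 5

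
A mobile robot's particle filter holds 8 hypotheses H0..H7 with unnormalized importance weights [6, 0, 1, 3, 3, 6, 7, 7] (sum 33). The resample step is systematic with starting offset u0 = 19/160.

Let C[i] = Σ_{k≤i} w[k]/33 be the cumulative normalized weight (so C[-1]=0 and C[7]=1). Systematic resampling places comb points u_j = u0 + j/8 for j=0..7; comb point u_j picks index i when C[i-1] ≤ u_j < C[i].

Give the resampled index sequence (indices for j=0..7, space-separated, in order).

C = [2/11, 2/11, 7/33, 10/33, 13/33, 19/33, 26/33, 1]
j=0: u_0=19/160 ∈ [0, 2/11) → index 0
j=1: u_1=39/160 ∈ [7/33, 10/33) → index 3
j=2: u_2=59/160 ∈ [10/33, 13/33) → index 4
j=3: u_3=79/160 ∈ [13/33, 19/33) → index 5
j=4: u_4=99/160 ∈ [19/33, 26/33) → index 6
j=5: u_5=119/160 ∈ [19/33, 26/33) → index 6
j=6: u_6=139/160 ∈ [26/33, 1) → index 7
j=7: u_7=159/160 ∈ [26/33, 1) → index 7

0 3 4 5 6 6 7 7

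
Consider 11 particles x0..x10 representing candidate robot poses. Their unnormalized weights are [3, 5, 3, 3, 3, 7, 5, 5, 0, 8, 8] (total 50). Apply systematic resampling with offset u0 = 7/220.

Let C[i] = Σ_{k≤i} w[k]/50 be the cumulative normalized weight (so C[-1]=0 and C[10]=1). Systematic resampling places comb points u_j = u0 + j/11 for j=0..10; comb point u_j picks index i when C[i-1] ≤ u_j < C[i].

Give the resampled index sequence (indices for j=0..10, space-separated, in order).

C = [3/50, 4/25, 11/50, 7/25, 17/50, 12/25, 29/50, 17/25, 17/25, 21/25, 1]
j=0: u_0=7/220 ∈ [0, 3/50) → index 0
j=1: u_1=27/220 ∈ [3/50, 4/25) → index 1
j=2: u_2=47/220 ∈ [4/25, 11/50) → index 2
j=3: u_3=67/220 ∈ [7/25, 17/50) → index 4
j=4: u_4=87/220 ∈ [17/50, 12/25) → index 5
j=5: u_5=107/220 ∈ [12/25, 29/50) → index 6
j=6: u_6=127/220 ∈ [12/25, 29/50) → index 6
j=7: u_7=147/220 ∈ [29/50, 17/25) → index 7
j=8: u_8=167/220 ∈ [17/25, 21/25) → index 9
j=9: u_9=17/20 ∈ [21/25, 1) → index 10
j=10: u_10=207/220 ∈ [21/25, 1) → index 10

0 1 2 4 5 6 6 7 9 10 10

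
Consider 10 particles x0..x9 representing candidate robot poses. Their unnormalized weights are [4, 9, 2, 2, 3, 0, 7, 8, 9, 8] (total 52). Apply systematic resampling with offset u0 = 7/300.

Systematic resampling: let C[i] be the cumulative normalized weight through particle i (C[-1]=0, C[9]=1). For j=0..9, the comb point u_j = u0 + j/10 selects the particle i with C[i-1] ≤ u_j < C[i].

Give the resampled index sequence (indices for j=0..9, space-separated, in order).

0 1 1 3 6 7 7 8 8 9

C = [1/13, 1/4, 15/52, 17/52, 5/13, 5/13, 27/52, 35/52, 11/13, 1]
j=0: u_0=7/300 ∈ [0, 1/13) → index 0
j=1: u_1=37/300 ∈ [1/13, 1/4) → index 1
j=2: u_2=67/300 ∈ [1/13, 1/4) → index 1
j=3: u_3=97/300 ∈ [15/52, 17/52) → index 3
j=4: u_4=127/300 ∈ [5/13, 27/52) → index 6
j=5: u_5=157/300 ∈ [27/52, 35/52) → index 7
j=6: u_6=187/300 ∈ [27/52, 35/52) → index 7
j=7: u_7=217/300 ∈ [35/52, 11/13) → index 8
j=8: u_8=247/300 ∈ [35/52, 11/13) → index 8
j=9: u_9=277/300 ∈ [11/13, 1) → index 9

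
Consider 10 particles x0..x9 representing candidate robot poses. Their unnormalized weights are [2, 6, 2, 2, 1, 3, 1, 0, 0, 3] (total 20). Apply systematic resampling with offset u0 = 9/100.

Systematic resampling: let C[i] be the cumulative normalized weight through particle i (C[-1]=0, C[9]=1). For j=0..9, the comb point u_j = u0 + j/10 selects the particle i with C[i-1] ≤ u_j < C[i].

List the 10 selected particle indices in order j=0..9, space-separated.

0 1 1 1 2 3 5 5 9 9

C = [1/10, 2/5, 1/2, 3/5, 13/20, 4/5, 17/20, 17/20, 17/20, 1]
j=0: u_0=9/100 ∈ [0, 1/10) → index 0
j=1: u_1=19/100 ∈ [1/10, 2/5) → index 1
j=2: u_2=29/100 ∈ [1/10, 2/5) → index 1
j=3: u_3=39/100 ∈ [1/10, 2/5) → index 1
j=4: u_4=49/100 ∈ [2/5, 1/2) → index 2
j=5: u_5=59/100 ∈ [1/2, 3/5) → index 3
j=6: u_6=69/100 ∈ [13/20, 4/5) → index 5
j=7: u_7=79/100 ∈ [13/20, 4/5) → index 5
j=8: u_8=89/100 ∈ [17/20, 1) → index 9
j=9: u_9=99/100 ∈ [17/20, 1) → index 9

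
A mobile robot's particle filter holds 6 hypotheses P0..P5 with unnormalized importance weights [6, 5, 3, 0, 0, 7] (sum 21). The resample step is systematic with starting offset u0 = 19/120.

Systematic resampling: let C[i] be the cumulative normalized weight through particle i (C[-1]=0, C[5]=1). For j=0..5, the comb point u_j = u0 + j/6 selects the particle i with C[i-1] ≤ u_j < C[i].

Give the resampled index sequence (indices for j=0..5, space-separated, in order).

0 1 1 2 5 5

C = [2/7, 11/21, 2/3, 2/3, 2/3, 1]
j=0: u_0=19/120 ∈ [0, 2/7) → index 0
j=1: u_1=13/40 ∈ [2/7, 11/21) → index 1
j=2: u_2=59/120 ∈ [2/7, 11/21) → index 1
j=3: u_3=79/120 ∈ [11/21, 2/3) → index 2
j=4: u_4=33/40 ∈ [2/3, 1) → index 5
j=5: u_5=119/120 ∈ [2/3, 1) → index 5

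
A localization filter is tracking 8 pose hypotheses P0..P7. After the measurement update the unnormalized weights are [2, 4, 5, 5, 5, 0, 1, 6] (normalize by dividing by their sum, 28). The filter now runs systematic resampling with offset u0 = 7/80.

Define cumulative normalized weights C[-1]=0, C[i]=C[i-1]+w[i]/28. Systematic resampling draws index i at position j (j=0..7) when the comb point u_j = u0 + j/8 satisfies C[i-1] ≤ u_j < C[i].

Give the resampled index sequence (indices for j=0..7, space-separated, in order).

1 1 2 3 4 4 7 7

C = [1/14, 3/14, 11/28, 4/7, 3/4, 3/4, 11/14, 1]
j=0: u_0=7/80 ∈ [1/14, 3/14) → index 1
j=1: u_1=17/80 ∈ [1/14, 3/14) → index 1
j=2: u_2=27/80 ∈ [3/14, 11/28) → index 2
j=3: u_3=37/80 ∈ [11/28, 4/7) → index 3
j=4: u_4=47/80 ∈ [4/7, 3/4) → index 4
j=5: u_5=57/80 ∈ [4/7, 3/4) → index 4
j=6: u_6=67/80 ∈ [11/14, 1) → index 7
j=7: u_7=77/80 ∈ [11/14, 1) → index 7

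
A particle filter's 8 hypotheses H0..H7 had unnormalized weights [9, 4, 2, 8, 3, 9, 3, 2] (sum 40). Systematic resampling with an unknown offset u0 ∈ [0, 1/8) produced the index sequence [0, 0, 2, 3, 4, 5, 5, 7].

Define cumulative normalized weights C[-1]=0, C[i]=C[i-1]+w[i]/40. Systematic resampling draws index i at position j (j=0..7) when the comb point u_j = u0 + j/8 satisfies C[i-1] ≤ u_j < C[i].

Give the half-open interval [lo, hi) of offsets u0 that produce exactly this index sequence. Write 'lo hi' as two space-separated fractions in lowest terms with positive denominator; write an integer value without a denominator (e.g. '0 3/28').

3/40 1/10

C = [9/40, 13/40, 3/8, 23/40, 13/20, 7/8, 19/20, 1]
j=0 picked index 0: u0 ∈ [0, 9/40)
j=1 picked index 0: u0 ∈ [-1/8, 1/10)
j=2 picked index 2: u0 ∈ [3/40, 1/8)
j=3 picked index 3: u0 ∈ [0, 1/5)
j=4 picked index 4: u0 ∈ [3/40, 3/20)
j=5 picked index 5: u0 ∈ [1/40, 1/4)
j=6 picked index 5: u0 ∈ [-1/10, 1/8)
j=7 picked index 7: u0 ∈ [3/40, 1/8)
intersection: [3/40, 1/10)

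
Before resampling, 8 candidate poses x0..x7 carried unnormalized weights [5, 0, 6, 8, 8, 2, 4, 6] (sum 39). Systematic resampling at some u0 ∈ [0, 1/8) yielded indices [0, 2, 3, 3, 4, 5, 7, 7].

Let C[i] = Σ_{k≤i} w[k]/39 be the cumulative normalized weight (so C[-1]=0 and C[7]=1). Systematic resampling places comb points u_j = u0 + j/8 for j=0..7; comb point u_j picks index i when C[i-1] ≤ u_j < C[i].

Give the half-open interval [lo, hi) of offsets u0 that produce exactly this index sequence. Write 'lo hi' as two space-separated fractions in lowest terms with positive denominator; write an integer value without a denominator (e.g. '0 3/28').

C = [5/39, 5/39, 11/39, 19/39, 9/13, 29/39, 11/13, 1]
j=0 picked index 0: u0 ∈ [0, 5/39)
j=1 picked index 2: u0 ∈ [1/312, 49/312)
j=2 picked index 3: u0 ∈ [5/156, 37/156)
j=3 picked index 3: u0 ∈ [-29/312, 35/312)
j=4 picked index 4: u0 ∈ [-1/78, 5/26)
j=5 picked index 5: u0 ∈ [7/104, 37/312)
j=6 picked index 7: u0 ∈ [5/52, 1/4)
j=7 picked index 7: u0 ∈ [-3/104, 1/8)
intersection: [5/52, 35/312)

5/52 35/312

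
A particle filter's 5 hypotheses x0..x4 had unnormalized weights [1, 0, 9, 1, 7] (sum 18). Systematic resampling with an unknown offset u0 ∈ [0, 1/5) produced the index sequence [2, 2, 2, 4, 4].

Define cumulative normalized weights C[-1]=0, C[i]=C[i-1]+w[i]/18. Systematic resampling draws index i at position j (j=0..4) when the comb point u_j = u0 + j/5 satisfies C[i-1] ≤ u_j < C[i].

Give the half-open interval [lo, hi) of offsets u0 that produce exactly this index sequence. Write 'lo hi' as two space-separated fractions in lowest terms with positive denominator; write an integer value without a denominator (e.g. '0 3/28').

1/18 7/45

C = [1/18, 1/18, 5/9, 11/18, 1]
j=0 picked index 2: u0 ∈ [1/18, 5/9)
j=1 picked index 2: u0 ∈ [-13/90, 16/45)
j=2 picked index 2: u0 ∈ [-31/90, 7/45)
j=3 picked index 4: u0 ∈ [1/90, 2/5)
j=4 picked index 4: u0 ∈ [-17/90, 1/5)
intersection: [1/18, 7/45)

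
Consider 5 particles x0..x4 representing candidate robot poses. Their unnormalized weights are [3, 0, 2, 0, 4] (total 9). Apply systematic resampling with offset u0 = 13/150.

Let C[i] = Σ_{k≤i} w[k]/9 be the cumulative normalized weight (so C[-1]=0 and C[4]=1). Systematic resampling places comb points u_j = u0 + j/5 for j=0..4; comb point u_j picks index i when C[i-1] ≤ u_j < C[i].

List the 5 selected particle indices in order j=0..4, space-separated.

0 0 2 4 4

C = [1/3, 1/3, 5/9, 5/9, 1]
j=0: u_0=13/150 ∈ [0, 1/3) → index 0
j=1: u_1=43/150 ∈ [0, 1/3) → index 0
j=2: u_2=73/150 ∈ [1/3, 5/9) → index 2
j=3: u_3=103/150 ∈ [5/9, 1) → index 4
j=4: u_4=133/150 ∈ [5/9, 1) → index 4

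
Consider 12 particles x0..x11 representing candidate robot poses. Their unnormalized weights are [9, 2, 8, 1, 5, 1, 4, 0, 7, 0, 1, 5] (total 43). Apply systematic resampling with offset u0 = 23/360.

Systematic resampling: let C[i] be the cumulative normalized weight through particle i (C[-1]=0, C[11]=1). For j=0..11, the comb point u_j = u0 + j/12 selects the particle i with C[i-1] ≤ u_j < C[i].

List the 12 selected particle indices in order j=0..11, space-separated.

0 0 1 2 2 4 4 6 8 8 11 11

C = [9/43, 11/43, 19/43, 20/43, 25/43, 26/43, 30/43, 30/43, 37/43, 37/43, 38/43, 1]
j=0: u_0=23/360 ∈ [0, 9/43) → index 0
j=1: u_1=53/360 ∈ [0, 9/43) → index 0
j=2: u_2=83/360 ∈ [9/43, 11/43) → index 1
j=3: u_3=113/360 ∈ [11/43, 19/43) → index 2
j=4: u_4=143/360 ∈ [11/43, 19/43) → index 2
j=5: u_5=173/360 ∈ [20/43, 25/43) → index 4
j=6: u_6=203/360 ∈ [20/43, 25/43) → index 4
j=7: u_7=233/360 ∈ [26/43, 30/43) → index 6
j=8: u_8=263/360 ∈ [30/43, 37/43) → index 8
j=9: u_9=293/360 ∈ [30/43, 37/43) → index 8
j=10: u_10=323/360 ∈ [38/43, 1) → index 11
j=11: u_11=353/360 ∈ [38/43, 1) → index 11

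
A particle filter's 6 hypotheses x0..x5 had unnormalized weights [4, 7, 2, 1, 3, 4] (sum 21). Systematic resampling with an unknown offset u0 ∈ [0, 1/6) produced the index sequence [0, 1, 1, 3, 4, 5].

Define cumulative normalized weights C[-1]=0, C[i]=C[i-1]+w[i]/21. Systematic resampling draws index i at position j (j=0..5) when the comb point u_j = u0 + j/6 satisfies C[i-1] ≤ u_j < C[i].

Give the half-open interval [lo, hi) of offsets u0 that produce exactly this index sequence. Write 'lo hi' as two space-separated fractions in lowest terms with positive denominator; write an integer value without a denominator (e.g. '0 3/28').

C = [4/21, 11/21, 13/21, 2/3, 17/21, 1]
j=0 picked index 0: u0 ∈ [0, 4/21)
j=1 picked index 1: u0 ∈ [1/42, 5/14)
j=2 picked index 1: u0 ∈ [-1/7, 4/21)
j=3 picked index 3: u0 ∈ [5/42, 1/6)
j=4 picked index 4: u0 ∈ [0, 1/7)
j=5 picked index 5: u0 ∈ [-1/42, 1/6)
intersection: [5/42, 1/7)

5/42 1/7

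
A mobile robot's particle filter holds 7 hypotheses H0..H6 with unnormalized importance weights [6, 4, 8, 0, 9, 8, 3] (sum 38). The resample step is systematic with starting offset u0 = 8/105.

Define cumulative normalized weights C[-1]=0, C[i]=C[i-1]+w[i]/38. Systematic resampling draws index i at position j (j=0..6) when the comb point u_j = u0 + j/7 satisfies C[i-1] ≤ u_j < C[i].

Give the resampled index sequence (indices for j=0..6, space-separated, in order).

0 1 2 4 4 5 6

C = [3/19, 5/19, 9/19, 9/19, 27/38, 35/38, 1]
j=0: u_0=8/105 ∈ [0, 3/19) → index 0
j=1: u_1=23/105 ∈ [3/19, 5/19) → index 1
j=2: u_2=38/105 ∈ [5/19, 9/19) → index 2
j=3: u_3=53/105 ∈ [9/19, 27/38) → index 4
j=4: u_4=68/105 ∈ [9/19, 27/38) → index 4
j=5: u_5=83/105 ∈ [27/38, 35/38) → index 5
j=6: u_6=14/15 ∈ [35/38, 1) → index 6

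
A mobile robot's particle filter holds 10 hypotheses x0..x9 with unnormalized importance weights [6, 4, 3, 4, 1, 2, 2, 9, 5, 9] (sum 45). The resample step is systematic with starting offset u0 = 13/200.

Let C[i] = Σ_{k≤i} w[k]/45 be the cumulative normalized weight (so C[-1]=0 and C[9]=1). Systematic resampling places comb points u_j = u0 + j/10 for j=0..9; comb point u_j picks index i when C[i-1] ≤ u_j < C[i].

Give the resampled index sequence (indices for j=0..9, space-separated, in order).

C = [2/15, 2/9, 13/45, 17/45, 2/5, 4/9, 22/45, 31/45, 4/5, 1]
j=0: u_0=13/200 ∈ [0, 2/15) → index 0
j=1: u_1=33/200 ∈ [2/15, 2/9) → index 1
j=2: u_2=53/200 ∈ [2/9, 13/45) → index 2
j=3: u_3=73/200 ∈ [13/45, 17/45) → index 3
j=4: u_4=93/200 ∈ [4/9, 22/45) → index 6
j=5: u_5=113/200 ∈ [22/45, 31/45) → index 7
j=6: u_6=133/200 ∈ [22/45, 31/45) → index 7
j=7: u_7=153/200 ∈ [31/45, 4/5) → index 8
j=8: u_8=173/200 ∈ [4/5, 1) → index 9
j=9: u_9=193/200 ∈ [4/5, 1) → index 9

0 1 2 3 6 7 7 8 9 9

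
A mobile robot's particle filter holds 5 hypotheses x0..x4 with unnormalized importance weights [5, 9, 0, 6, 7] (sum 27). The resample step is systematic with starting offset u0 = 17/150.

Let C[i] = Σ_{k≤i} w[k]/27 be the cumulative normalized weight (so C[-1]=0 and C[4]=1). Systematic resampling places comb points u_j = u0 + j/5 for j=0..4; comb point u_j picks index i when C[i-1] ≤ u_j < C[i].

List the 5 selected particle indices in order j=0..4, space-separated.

C = [5/27, 14/27, 14/27, 20/27, 1]
j=0: u_0=17/150 ∈ [0, 5/27) → index 0
j=1: u_1=47/150 ∈ [5/27, 14/27) → index 1
j=2: u_2=77/150 ∈ [5/27, 14/27) → index 1
j=3: u_3=107/150 ∈ [14/27, 20/27) → index 3
j=4: u_4=137/150 ∈ [20/27, 1) → index 4

0 1 1 3 4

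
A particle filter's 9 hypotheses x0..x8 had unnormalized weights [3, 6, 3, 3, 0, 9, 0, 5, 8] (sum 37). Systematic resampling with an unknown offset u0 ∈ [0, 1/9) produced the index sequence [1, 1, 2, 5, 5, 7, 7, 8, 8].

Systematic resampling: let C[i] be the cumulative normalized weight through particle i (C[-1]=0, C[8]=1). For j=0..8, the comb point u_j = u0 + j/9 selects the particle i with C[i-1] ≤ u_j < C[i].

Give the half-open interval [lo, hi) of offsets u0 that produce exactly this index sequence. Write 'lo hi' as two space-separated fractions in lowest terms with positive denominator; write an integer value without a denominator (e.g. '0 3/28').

31/333 34/333

C = [3/37, 9/37, 12/37, 15/37, 15/37, 24/37, 24/37, 29/37, 1]
j=0 picked index 1: u0 ∈ [3/37, 9/37)
j=1 picked index 1: u0 ∈ [-10/333, 44/333)
j=2 picked index 2: u0 ∈ [7/333, 34/333)
j=3 picked index 5: u0 ∈ [8/111, 35/111)
j=4 picked index 5: u0 ∈ [-13/333, 68/333)
j=5 picked index 7: u0 ∈ [31/333, 76/333)
j=6 picked index 7: u0 ∈ [-2/111, 13/111)
j=7 picked index 8: u0 ∈ [2/333, 2/9)
j=8 picked index 8: u0 ∈ [-35/333, 1/9)
intersection: [31/333, 34/333)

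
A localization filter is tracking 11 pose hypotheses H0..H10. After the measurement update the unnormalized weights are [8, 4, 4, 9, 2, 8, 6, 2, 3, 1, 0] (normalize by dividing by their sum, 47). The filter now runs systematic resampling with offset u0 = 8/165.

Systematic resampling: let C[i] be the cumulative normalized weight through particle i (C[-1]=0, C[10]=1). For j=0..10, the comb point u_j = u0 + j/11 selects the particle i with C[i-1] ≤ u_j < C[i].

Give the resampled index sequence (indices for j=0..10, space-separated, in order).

C = [8/47, 12/47, 16/47, 25/47, 27/47, 35/47, 41/47, 43/47, 46/47, 1, 1]
j=0: u_0=8/165 ∈ [0, 8/47) → index 0
j=1: u_1=23/165 ∈ [0, 8/47) → index 0
j=2: u_2=38/165 ∈ [8/47, 12/47) → index 1
j=3: u_3=53/165 ∈ [12/47, 16/47) → index 2
j=4: u_4=68/165 ∈ [16/47, 25/47) → index 3
j=5: u_5=83/165 ∈ [16/47, 25/47) → index 3
j=6: u_6=98/165 ∈ [27/47, 35/47) → index 5
j=7: u_7=113/165 ∈ [27/47, 35/47) → index 5
j=8: u_8=128/165 ∈ [35/47, 41/47) → index 6
j=9: u_9=13/15 ∈ [35/47, 41/47) → index 6
j=10: u_10=158/165 ∈ [43/47, 46/47) → index 8

0 0 1 2 3 3 5 5 6 6 8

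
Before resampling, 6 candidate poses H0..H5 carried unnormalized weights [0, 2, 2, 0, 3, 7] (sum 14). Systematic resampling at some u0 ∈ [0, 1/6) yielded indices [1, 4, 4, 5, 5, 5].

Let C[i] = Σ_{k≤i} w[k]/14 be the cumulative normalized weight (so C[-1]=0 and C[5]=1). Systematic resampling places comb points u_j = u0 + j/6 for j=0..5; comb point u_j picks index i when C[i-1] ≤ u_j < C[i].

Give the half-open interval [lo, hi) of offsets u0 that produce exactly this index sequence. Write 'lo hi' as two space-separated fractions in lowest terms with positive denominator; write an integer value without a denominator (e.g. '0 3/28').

C = [0, 1/7, 2/7, 2/7, 1/2, 1]
j=0 picked index 1: u0 ∈ [0, 1/7)
j=1 picked index 4: u0 ∈ [5/42, 1/3)
j=2 picked index 4: u0 ∈ [-1/21, 1/6)
j=3 picked index 5: u0 ∈ [0, 1/2)
j=4 picked index 5: u0 ∈ [-1/6, 1/3)
j=5 picked index 5: u0 ∈ [-1/3, 1/6)
intersection: [5/42, 1/7)

5/42 1/7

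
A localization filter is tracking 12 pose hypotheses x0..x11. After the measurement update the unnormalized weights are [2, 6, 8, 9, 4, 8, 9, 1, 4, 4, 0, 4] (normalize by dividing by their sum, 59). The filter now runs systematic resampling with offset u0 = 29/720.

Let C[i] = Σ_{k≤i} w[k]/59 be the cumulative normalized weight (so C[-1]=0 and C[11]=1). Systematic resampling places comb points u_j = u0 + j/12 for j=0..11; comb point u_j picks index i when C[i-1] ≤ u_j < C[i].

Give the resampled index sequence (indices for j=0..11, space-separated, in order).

1 1 2 3 3 4 5 5 6 7 9 11

C = [2/59, 8/59, 16/59, 25/59, 29/59, 37/59, 46/59, 47/59, 51/59, 55/59, 55/59, 1]
j=0: u_0=29/720 ∈ [2/59, 8/59) → index 1
j=1: u_1=89/720 ∈ [2/59, 8/59) → index 1
j=2: u_2=149/720 ∈ [8/59, 16/59) → index 2
j=3: u_3=209/720 ∈ [16/59, 25/59) → index 3
j=4: u_4=269/720 ∈ [16/59, 25/59) → index 3
j=5: u_5=329/720 ∈ [25/59, 29/59) → index 4
j=6: u_6=389/720 ∈ [29/59, 37/59) → index 5
j=7: u_7=449/720 ∈ [29/59, 37/59) → index 5
j=8: u_8=509/720 ∈ [37/59, 46/59) → index 6
j=9: u_9=569/720 ∈ [46/59, 47/59) → index 7
j=10: u_10=629/720 ∈ [51/59, 55/59) → index 9
j=11: u_11=689/720 ∈ [55/59, 1) → index 11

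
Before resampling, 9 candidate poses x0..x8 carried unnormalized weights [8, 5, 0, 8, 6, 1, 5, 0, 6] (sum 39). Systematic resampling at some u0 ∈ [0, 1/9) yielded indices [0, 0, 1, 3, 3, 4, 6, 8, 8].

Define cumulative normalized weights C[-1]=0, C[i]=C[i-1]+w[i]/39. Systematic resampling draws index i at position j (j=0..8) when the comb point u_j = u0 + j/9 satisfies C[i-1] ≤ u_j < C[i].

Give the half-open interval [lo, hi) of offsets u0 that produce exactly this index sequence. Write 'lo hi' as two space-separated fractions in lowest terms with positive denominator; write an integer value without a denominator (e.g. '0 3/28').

8/117 11/117

C = [8/39, 1/3, 1/3, 7/13, 9/13, 28/39, 11/13, 11/13, 1]
j=0 picked index 0: u0 ∈ [0, 8/39)
j=1 picked index 0: u0 ∈ [-1/9, 11/117)
j=2 picked index 1: u0 ∈ [-2/117, 1/9)
j=3 picked index 3: u0 ∈ [0, 8/39)
j=4 picked index 3: u0 ∈ [-1/9, 11/117)
j=5 picked index 4: u0 ∈ [-2/117, 16/117)
j=6 picked index 6: u0 ∈ [2/39, 7/39)
j=7 picked index 8: u0 ∈ [8/117, 2/9)
j=8 picked index 8: u0 ∈ [-5/117, 1/9)
intersection: [8/117, 11/117)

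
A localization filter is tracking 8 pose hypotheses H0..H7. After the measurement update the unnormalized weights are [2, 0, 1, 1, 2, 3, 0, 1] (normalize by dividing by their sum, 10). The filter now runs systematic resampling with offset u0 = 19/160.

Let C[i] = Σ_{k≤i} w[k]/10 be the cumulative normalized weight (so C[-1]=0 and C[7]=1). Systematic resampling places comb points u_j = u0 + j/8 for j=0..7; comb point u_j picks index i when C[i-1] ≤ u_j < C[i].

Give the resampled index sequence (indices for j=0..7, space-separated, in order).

C = [1/5, 1/5, 3/10, 2/5, 3/5, 9/10, 9/10, 1]
j=0: u_0=19/160 ∈ [0, 1/5) → index 0
j=1: u_1=39/160 ∈ [1/5, 3/10) → index 2
j=2: u_2=59/160 ∈ [3/10, 2/5) → index 3
j=3: u_3=79/160 ∈ [2/5, 3/5) → index 4
j=4: u_4=99/160 ∈ [3/5, 9/10) → index 5
j=5: u_5=119/160 ∈ [3/5, 9/10) → index 5
j=6: u_6=139/160 ∈ [3/5, 9/10) → index 5
j=7: u_7=159/160 ∈ [9/10, 1) → index 7

0 2 3 4 5 5 5 7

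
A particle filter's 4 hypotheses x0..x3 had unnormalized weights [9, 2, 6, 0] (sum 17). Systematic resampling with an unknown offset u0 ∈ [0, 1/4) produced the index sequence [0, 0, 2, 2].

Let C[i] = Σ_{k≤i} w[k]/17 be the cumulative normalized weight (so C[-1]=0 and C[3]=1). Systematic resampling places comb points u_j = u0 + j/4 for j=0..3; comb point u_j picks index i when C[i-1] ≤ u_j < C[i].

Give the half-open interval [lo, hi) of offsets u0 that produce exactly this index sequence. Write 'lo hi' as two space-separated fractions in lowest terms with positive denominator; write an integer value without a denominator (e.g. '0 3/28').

C = [9/17, 11/17, 1, 1]
j=0 picked index 0: u0 ∈ [0, 9/17)
j=1 picked index 0: u0 ∈ [-1/4, 19/68)
j=2 picked index 2: u0 ∈ [5/34, 1/2)
j=3 picked index 2: u0 ∈ [-7/68, 1/4)
intersection: [5/34, 1/4)

5/34 1/4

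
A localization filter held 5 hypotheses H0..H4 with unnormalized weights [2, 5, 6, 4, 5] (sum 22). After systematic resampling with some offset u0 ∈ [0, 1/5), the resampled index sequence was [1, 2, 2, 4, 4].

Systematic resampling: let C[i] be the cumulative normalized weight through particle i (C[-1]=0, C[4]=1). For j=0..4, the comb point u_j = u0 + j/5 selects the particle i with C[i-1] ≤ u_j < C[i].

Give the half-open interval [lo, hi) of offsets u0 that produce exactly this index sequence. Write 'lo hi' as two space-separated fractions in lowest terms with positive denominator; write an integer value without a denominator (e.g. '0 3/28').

C = [1/11, 7/22, 13/22, 17/22, 1]
j=0 picked index 1: u0 ∈ [1/11, 7/22)
j=1 picked index 2: u0 ∈ [13/110, 43/110)
j=2 picked index 2: u0 ∈ [-9/110, 21/110)
j=3 picked index 4: u0 ∈ [19/110, 2/5)
j=4 picked index 4: u0 ∈ [-3/110, 1/5)
intersection: [19/110, 21/110)

19/110 21/110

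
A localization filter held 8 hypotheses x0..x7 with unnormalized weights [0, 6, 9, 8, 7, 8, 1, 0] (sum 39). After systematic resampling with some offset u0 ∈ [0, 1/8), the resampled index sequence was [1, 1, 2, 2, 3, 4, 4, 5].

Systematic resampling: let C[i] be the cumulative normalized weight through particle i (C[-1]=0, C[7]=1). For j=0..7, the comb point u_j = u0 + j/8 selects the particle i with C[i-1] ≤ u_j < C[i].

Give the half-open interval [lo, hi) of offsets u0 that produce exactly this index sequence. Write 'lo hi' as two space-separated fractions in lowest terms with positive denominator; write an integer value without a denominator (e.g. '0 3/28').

C = [0, 2/13, 5/13, 23/39, 10/13, 38/39, 1, 1]
j=0 picked index 1: u0 ∈ [0, 2/13)
j=1 picked index 1: u0 ∈ [-1/8, 3/104)
j=2 picked index 2: u0 ∈ [-5/52, 7/52)
j=3 picked index 2: u0 ∈ [-23/104, 1/104)
j=4 picked index 3: u0 ∈ [-3/26, 7/78)
j=5 picked index 4: u0 ∈ [-11/312, 15/104)
j=6 picked index 4: u0 ∈ [-25/156, 1/52)
j=7 picked index 5: u0 ∈ [-11/104, 31/312)
intersection: [0, 1/104)

0 1/104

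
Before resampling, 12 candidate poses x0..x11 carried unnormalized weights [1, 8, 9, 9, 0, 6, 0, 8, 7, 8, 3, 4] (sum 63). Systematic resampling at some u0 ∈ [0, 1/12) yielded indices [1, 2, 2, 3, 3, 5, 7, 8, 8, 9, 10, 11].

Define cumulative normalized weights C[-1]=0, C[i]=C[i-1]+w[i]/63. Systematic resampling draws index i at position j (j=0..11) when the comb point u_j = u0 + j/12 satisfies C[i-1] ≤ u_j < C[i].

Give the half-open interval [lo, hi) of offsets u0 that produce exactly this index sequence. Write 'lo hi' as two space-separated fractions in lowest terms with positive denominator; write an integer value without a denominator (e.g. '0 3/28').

C = [1/63, 1/7, 2/7, 3/7, 3/7, 11/21, 11/21, 41/63, 16/21, 8/9, 59/63, 1]
j=0 picked index 1: u0 ∈ [1/63, 1/7)
j=1 picked index 2: u0 ∈ [5/84, 17/84)
j=2 picked index 2: u0 ∈ [-1/42, 5/42)
j=3 picked index 3: u0 ∈ [1/28, 5/28)
j=4 picked index 3: u0 ∈ [-1/21, 2/21)
j=5 picked index 5: u0 ∈ [1/84, 3/28)
j=6 picked index 7: u0 ∈ [1/42, 19/126)
j=7 picked index 8: u0 ∈ [17/252, 5/28)
j=8 picked index 8: u0 ∈ [-1/63, 2/21)
j=9 picked index 9: u0 ∈ [1/84, 5/36)
j=10 picked index 10: u0 ∈ [1/18, 13/126)
j=11 picked index 11: u0 ∈ [5/252, 1/12)
intersection: [17/252, 1/12)

17/252 1/12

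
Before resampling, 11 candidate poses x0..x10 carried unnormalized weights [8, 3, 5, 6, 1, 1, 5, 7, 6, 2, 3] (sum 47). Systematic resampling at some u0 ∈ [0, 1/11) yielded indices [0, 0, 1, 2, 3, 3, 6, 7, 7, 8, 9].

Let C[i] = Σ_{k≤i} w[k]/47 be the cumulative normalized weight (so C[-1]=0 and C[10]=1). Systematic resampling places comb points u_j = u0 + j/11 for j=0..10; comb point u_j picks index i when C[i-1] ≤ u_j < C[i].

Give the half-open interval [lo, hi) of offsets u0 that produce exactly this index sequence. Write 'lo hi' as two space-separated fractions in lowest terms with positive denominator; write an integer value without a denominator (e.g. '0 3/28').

C = [8/47, 11/47, 16/47, 22/47, 23/47, 24/47, 29/47, 36/47, 42/47, 44/47, 1]
j=0 picked index 0: u0 ∈ [0, 8/47)
j=1 picked index 0: u0 ∈ [-1/11, 41/517)
j=2 picked index 1: u0 ∈ [-6/517, 27/517)
j=3 picked index 2: u0 ∈ [-20/517, 35/517)
j=4 picked index 3: u0 ∈ [-12/517, 54/517)
j=5 picked index 3: u0 ∈ [-59/517, 7/517)
j=6 picked index 6: u0 ∈ [-18/517, 37/517)
j=7 picked index 7: u0 ∈ [-10/517, 67/517)
j=8 picked index 7: u0 ∈ [-57/517, 20/517)
j=9 picked index 8: u0 ∈ [-27/517, 39/517)
j=10 picked index 9: u0 ∈ [-8/517, 14/517)
intersection: [0, 7/517)

0 7/517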